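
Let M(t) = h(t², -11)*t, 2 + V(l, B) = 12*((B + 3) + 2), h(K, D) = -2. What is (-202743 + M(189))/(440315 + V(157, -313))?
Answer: -7523/16171 ≈ -0.46522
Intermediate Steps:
V(l, B) = 58 + 12*B (V(l, B) = -2 + 12*((B + 3) + 2) = -2 + 12*((3 + B) + 2) = -2 + 12*(5 + B) = -2 + (60 + 12*B) = 58 + 12*B)
M(t) = -2*t
(-202743 + M(189))/(440315 + V(157, -313)) = (-202743 - 2*189)/(440315 + (58 + 12*(-313))) = (-202743 - 378)/(440315 + (58 - 3756)) = -203121/(440315 - 3698) = -203121/436617 = -203121*1/436617 = -7523/16171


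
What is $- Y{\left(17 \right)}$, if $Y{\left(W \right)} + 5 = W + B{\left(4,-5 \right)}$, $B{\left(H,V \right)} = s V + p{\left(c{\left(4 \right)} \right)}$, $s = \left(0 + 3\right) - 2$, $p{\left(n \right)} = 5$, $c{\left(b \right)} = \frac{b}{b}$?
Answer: $-12$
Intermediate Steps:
$c{\left(b \right)} = 1$
$s = 1$ ($s = 3 - 2 = 1$)
$B{\left(H,V \right)} = 5 + V$ ($B{\left(H,V \right)} = 1 V + 5 = V + 5 = 5 + V$)
$Y{\left(W \right)} = -5 + W$ ($Y{\left(W \right)} = -5 + \left(W + \left(5 - 5\right)\right) = -5 + \left(W + 0\right) = -5 + W$)
$- Y{\left(17 \right)} = - (-5 + 17) = \left(-1\right) 12 = -12$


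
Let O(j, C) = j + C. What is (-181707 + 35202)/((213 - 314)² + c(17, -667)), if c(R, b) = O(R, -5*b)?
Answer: -146505/13553 ≈ -10.810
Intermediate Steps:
O(j, C) = C + j
c(R, b) = R - 5*b (c(R, b) = -5*b + R = R - 5*b)
(-181707 + 35202)/((213 - 314)² + c(17, -667)) = (-181707 + 35202)/((213 - 314)² + (17 - 5*(-667))) = -146505/((-101)² + (17 + 3335)) = -146505/(10201 + 3352) = -146505/13553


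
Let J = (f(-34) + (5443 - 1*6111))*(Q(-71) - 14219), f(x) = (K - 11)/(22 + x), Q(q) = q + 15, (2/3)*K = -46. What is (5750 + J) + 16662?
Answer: 28388836/3 ≈ 9.4629e+6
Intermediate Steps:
K = -69 (K = (3/2)*(-46) = -69)
Q(q) = 15 + q
f(x) = -80/(22 + x) (f(x) = (-69 - 11)/(22 + x) = -80/(22 + x))
J = 28321600/3 (J = (-80/(22 - 34) + (5443 - 1*6111))*((15 - 71) - 14219) = (-80/(-12) + (5443 - 6111))*(-56 - 14219) = (-80*(-1/12) - 668)*(-14275) = (20/3 - 668)*(-14275) = -1984/3*(-14275) = 28321600/3 ≈ 9.4405e+6)
(5750 + J) + 16662 = (5750 + 28321600/3) + 16662 = 28338850/3 + 16662 = 28388836/3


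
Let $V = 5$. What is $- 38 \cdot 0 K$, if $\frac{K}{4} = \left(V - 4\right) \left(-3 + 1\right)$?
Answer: $0$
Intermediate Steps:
$K = -8$ ($K = 4 \left(5 - 4\right) \left(-3 + 1\right) = 4 \cdot 1 \left(-2\right) = 4 \left(-2\right) = -8$)
$- 38 \cdot 0 K = - 38 \cdot 0 \left(-8\right) = \left(-38\right) 0 = 0$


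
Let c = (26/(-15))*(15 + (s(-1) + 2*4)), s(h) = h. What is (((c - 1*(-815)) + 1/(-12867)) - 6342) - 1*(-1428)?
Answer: -88720826/21445 ≈ -4137.1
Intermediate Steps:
c = -572/15 (c = (26/(-15))*(15 + (-1 + 2*4)) = (26*(-1/15))*(15 + (-1 + 8)) = -26*(15 + 7)/15 = -26/15*22 = -572/15 ≈ -38.133)
(((c - 1*(-815)) + 1/(-12867)) - 6342) - 1*(-1428) = (((-572/15 - 1*(-815)) + 1/(-12867)) - 6342) - 1*(-1428) = (((-572/15 + 815) - 1/12867) - 6342) + 1428 = ((11653/15 - 1/12867) - 6342) + 1428 = (16659904/21445 - 6342) + 1428 = -119344286/21445 + 1428 = -88720826/21445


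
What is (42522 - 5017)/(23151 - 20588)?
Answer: 37505/2563 ≈ 14.633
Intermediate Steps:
(42522 - 5017)/(23151 - 20588) = 37505/2563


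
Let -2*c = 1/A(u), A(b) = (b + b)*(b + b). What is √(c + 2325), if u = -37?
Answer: 13*√301342/148 ≈ 48.218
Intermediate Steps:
A(b) = 4*b² (A(b) = (2*b)*(2*b) = 4*b²)
c = -1/10952 (c = -1/(2*(4*(-37)²)) = -1/(2*(4*1369)) = -½/5476 = -½*1/5476 = -1/10952 ≈ -9.1308e-5)
√(c + 2325) = √(-1/10952 + 2325) = √(25463399/10952) = 13*√301342/148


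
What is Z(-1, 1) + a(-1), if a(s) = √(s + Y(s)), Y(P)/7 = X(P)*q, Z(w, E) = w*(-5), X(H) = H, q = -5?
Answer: 5 + √34 ≈ 10.831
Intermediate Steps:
Z(w, E) = -5*w
Y(P) = -35*P (Y(P) = 7*(P*(-5)) = 7*(-5*P) = -35*P)
a(s) = √34*√(-s) (a(s) = √(s - 35*s) = √(-34*s) = √34*√(-s))
Z(-1, 1) + a(-1) = -5*(-1) + √34*√(-1*(-1)) = 5 + √34*√1 = 5 + √34*1 = 5 + √34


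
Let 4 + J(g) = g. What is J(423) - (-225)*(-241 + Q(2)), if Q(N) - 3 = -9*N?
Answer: -57181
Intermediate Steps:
Q(N) = 3 - 9*N
J(g) = -4 + g
J(423) - (-225)*(-241 + Q(2)) = (-4 + 423) - (-225)*(-241 + (3 - 9*2)) = 419 - (-225)*(-241 + (3 - 18)) = 419 - (-225)*(-241 - 15) = 419 - (-225)*(-256) = 419 - 1*57600 = 419 - 57600 = -57181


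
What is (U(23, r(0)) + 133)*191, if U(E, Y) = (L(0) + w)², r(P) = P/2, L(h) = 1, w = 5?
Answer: 32279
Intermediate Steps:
r(P) = P/2 (r(P) = P*(½) = P/2)
U(E, Y) = 36 (U(E, Y) = (1 + 5)² = 6² = 36)
(U(23, r(0)) + 133)*191 = (36 + 133)*191 = 169*191 = 32279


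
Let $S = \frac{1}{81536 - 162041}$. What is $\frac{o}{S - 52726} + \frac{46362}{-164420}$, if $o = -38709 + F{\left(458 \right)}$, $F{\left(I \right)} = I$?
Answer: $\frac{154760662815339}{348957332134510} \approx 0.44349$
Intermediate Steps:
$S = - \frac{1}{80505}$ ($S = \frac{1}{-80505} = - \frac{1}{80505} \approx -1.2422 \cdot 10^{-5}$)
$o = -38251$ ($o = -38709 + 458 = -38251$)
$\frac{o}{S - 52726} + \frac{46362}{-164420} = - \frac{38251}{- \frac{1}{80505} - 52726} + \frac{46362}{-164420} = - \frac{38251}{- \frac{1}{80505} - 52726} + 46362 \left(- \frac{1}{164420}\right) = - \frac{38251}{- \frac{4244706631}{80505}} - \frac{23181}{82210} = \left(-38251\right) \left(- \frac{80505}{4244706631}\right) - \frac{23181}{82210} = \frac{3079396755}{4244706631} - \frac{23181}{82210} = \frac{154760662815339}{348957332134510}$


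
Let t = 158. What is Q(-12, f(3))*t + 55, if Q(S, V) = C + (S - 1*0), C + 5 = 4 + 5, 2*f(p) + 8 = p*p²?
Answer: -1209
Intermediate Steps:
f(p) = -4 + p³/2 (f(p) = -4 + (p*p²)/2 = -4 + p³/2)
C = 4 (C = -5 + (4 + 5) = -5 + 9 = 4)
Q(S, V) = 4 + S (Q(S, V) = 4 + (S - 1*0) = 4 + (S + 0) = 4 + S)
Q(-12, f(3))*t + 55 = (4 - 12)*158 + 55 = -8*158 + 55 = -1264 + 55 = -1209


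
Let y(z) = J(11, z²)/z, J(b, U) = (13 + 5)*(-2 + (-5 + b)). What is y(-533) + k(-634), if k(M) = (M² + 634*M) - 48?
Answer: -25656/533 ≈ -48.135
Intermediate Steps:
J(b, U) = -126 + 18*b (J(b, U) = 18*(-7 + b) = -126 + 18*b)
k(M) = -48 + M² + 634*M
y(z) = 72/z (y(z) = (-126 + 18*11)/z = (-126 + 198)/z = 72/z)
y(-533) + k(-634) = 72/(-533) + (-48 + (-634)² + 634*(-634)) = 72*(-1/533) + (-48 + 401956 - 401956) = -72/533 - 48 = -25656/533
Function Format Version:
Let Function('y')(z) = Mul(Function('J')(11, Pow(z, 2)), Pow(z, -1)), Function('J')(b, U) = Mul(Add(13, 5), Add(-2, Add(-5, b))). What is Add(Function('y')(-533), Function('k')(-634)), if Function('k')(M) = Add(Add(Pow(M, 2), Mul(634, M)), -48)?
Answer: Rational(-25656, 533) ≈ -48.135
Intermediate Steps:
Function('J')(b, U) = Add(-126, Mul(18, b)) (Function('J')(b, U) = Mul(18, Add(-7, b)) = Add(-126, Mul(18, b)))
Function('k')(M) = Add(-48, Pow(M, 2), Mul(634, M))
Function('y')(z) = Mul(72, Pow(z, -1)) (Function('y')(z) = Mul(Add(-126, Mul(18, 11)), Pow(z, -1)) = Mul(Add(-126, 198), Pow(z, -1)) = Mul(72, Pow(z, -1)))
Add(Function('y')(-533), Function('k')(-634)) = Add(Mul(72, Pow(-533, -1)), Add(-48, Pow(-634, 2), Mul(634, -634))) = Add(Mul(72, Rational(-1, 533)), Add(-48, 401956, -401956)) = Add(Rational(-72, 533), -48) = Rational(-25656, 533)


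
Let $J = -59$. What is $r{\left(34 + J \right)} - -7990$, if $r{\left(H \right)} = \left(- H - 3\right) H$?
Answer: $7440$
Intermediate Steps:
$r{\left(H \right)} = H \left(-3 - H\right)$ ($r{\left(H \right)} = \left(-3 - H\right) H = H \left(-3 - H\right)$)
$r{\left(34 + J \right)} - -7990 = - \left(34 - 59\right) \left(3 + \left(34 - 59\right)\right) - -7990 = \left(-1\right) \left(-25\right) \left(3 - 25\right) + 7990 = \left(-1\right) \left(-25\right) \left(-22\right) + 7990 = -550 + 7990 = 7440$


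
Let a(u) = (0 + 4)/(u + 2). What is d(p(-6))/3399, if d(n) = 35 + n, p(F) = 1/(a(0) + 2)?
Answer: 47/4532 ≈ 0.010371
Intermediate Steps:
a(u) = 4/(2 + u)
p(F) = ¼ (p(F) = 1/(4/(2 + 0) + 2) = 1/(4/2 + 2) = 1/(4*(½) + 2) = 1/(2 + 2) = 1/4 = ¼)
d(p(-6))/3399 = (35 + ¼)/3399 = (141/4)*(1/3399) = 47/4532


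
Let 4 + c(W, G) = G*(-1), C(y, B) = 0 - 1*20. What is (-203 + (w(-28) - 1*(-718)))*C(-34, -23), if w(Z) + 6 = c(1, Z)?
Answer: -10660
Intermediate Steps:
C(y, B) = -20 (C(y, B) = 0 - 20 = -20)
c(W, G) = -4 - G (c(W, G) = -4 + G*(-1) = -4 - G)
w(Z) = -10 - Z (w(Z) = -6 + (-4 - Z) = -10 - Z)
(-203 + (w(-28) - 1*(-718)))*C(-34, -23) = (-203 + ((-10 - 1*(-28)) - 1*(-718)))*(-20) = (-203 + ((-10 + 28) + 718))*(-20) = (-203 + (18 + 718))*(-20) = (-203 + 736)*(-20) = 533*(-20) = -10660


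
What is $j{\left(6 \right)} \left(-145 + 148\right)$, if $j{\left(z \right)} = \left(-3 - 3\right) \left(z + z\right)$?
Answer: $-216$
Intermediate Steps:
$j{\left(z \right)} = - 12 z$ ($j{\left(z \right)} = - 6 \cdot 2 z = - 12 z$)
$j{\left(6 \right)} \left(-145 + 148\right) = \left(-12\right) 6 \left(-145 + 148\right) = \left(-72\right) 3 = -216$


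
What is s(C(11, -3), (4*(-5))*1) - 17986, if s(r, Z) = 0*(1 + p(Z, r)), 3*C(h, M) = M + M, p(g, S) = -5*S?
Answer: -17986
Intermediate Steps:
C(h, M) = 2*M/3 (C(h, M) = (M + M)/3 = (2*M)/3 = 2*M/3)
s(r, Z) = 0 (s(r, Z) = 0*(1 - 5*r) = 0)
s(C(11, -3), (4*(-5))*1) - 17986 = 0 - 17986 = -17986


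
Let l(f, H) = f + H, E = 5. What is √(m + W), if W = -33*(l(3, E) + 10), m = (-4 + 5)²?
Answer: I*√593 ≈ 24.352*I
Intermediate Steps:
m = 1 (m = 1² = 1)
l(f, H) = H + f
W = -594 (W = -33*((5 + 3) + 10) = -33*(8 + 10) = -33*18 = -594)
√(m + W) = √(1 - 594) = √(-593) = I*√593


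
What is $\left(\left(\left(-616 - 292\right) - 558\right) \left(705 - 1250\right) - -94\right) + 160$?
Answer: $799224$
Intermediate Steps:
$\left(\left(\left(-616 - 292\right) - 558\right) \left(705 - 1250\right) - -94\right) + 160 = \left(\left(-908 - 558\right) \left(-545\right) + \left(-6 + 100\right)\right) + 160 = \left(\left(-1466\right) \left(-545\right) + 94\right) + 160 = \left(798970 + 94\right) + 160 = 799064 + 160 = 799224$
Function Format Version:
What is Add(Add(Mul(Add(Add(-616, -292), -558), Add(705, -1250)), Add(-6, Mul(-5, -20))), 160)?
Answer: 799224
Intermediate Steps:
Add(Add(Mul(Add(Add(-616, -292), -558), Add(705, -1250)), Add(-6, Mul(-5, -20))), 160) = Add(Add(Mul(Add(-908, -558), -545), Add(-6, 100)), 160) = Add(Add(Mul(-1466, -545), 94), 160) = Add(Add(798970, 94), 160) = Add(799064, 160) = 799224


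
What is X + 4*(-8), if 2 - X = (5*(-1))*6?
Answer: 0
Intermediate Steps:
X = 32 (X = 2 - 5*(-1)*6 = 2 - (-5)*6 = 2 - 1*(-30) = 2 + 30 = 32)
X + 4*(-8) = 32 + 4*(-8) = 32 - 32 = 0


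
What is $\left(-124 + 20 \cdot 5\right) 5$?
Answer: $-120$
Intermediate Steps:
$\left(-124 + 20 \cdot 5\right) 5 = \left(-124 + 100\right) 5 = \left(-24\right) 5 = -120$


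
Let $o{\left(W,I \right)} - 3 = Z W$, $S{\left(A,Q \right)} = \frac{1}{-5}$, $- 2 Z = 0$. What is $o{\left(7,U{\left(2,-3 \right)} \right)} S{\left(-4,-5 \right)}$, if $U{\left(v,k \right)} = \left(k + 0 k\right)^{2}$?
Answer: $- \frac{3}{5} \approx -0.6$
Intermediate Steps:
$Z = 0$ ($Z = \left(- \frac{1}{2}\right) 0 = 0$)
$U{\left(v,k \right)} = k^{2}$ ($U{\left(v,k \right)} = \left(k + 0\right)^{2} = k^{2}$)
$S{\left(A,Q \right)} = - \frac{1}{5}$
$o{\left(W,I \right)} = 3$ ($o{\left(W,I \right)} = 3 + 0 W = 3 + 0 = 3$)
$o{\left(7,U{\left(2,-3 \right)} \right)} S{\left(-4,-5 \right)} = 3 \left(- \frac{1}{5}\right) = - \frac{3}{5}$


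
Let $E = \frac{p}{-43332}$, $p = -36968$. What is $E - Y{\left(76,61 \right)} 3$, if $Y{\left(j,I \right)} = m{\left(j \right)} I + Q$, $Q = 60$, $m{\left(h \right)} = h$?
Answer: $- \frac{152606062}{10833} \approx -14087.0$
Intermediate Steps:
$E = \frac{9242}{10833}$ ($E = - \frac{36968}{-43332} = \left(-36968\right) \left(- \frac{1}{43332}\right) = \frac{9242}{10833} \approx 0.85313$)
$Y{\left(j,I \right)} = 60 + I j$ ($Y{\left(j,I \right)} = j I + 60 = I j + 60 = 60 + I j$)
$E - Y{\left(76,61 \right)} 3 = \frac{9242}{10833} - \left(60 + 61 \cdot 76\right) 3 = \frac{9242}{10833} - \left(60 + 4636\right) 3 = \frac{9242}{10833} - 4696 \cdot 3 = \frac{9242}{10833} - 14088 = - \frac{152606062}{10833}$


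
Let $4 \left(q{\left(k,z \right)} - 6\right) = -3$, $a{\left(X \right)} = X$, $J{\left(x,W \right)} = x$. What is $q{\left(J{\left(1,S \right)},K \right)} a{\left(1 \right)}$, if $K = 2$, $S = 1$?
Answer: $\frac{21}{4} \approx 5.25$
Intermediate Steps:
$q{\left(k,z \right)} = \frac{21}{4}$ ($q{\left(k,z \right)} = 6 + \frac{1}{4} \left(-3\right) = 6 - \frac{3}{4} = \frac{21}{4}$)
$q{\left(J{\left(1,S \right)},K \right)} a{\left(1 \right)} = \frac{21}{4} \cdot 1 = \frac{21}{4}$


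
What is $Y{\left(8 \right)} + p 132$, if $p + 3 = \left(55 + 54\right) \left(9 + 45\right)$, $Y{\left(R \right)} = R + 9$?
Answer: $776573$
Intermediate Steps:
$Y{\left(R \right)} = 9 + R$
$p = 5883$ ($p = -3 + \left(55 + 54\right) \left(9 + 45\right) = -3 + 109 \cdot 54 = -3 + 5886 = 5883$)
$Y{\left(8 \right)} + p 132 = \left(9 + 8\right) + 5883 \cdot 132 = 17 + 776556 = 776573$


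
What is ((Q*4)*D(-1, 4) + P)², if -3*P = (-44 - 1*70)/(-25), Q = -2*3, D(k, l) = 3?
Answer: 3378244/625 ≈ 5405.2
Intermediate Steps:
Q = -6
P = -38/25 (P = -(-44 - 1*70)/(3*(-25)) = -(-44 - 70)*(-1)/(3*25) = -(-38)*(-1)/25 = -⅓*114/25 = -38/25 ≈ -1.5200)
((Q*4)*D(-1, 4) + P)² = (-6*4*3 - 38/25)² = (-24*3 - 38/25)² = (-72 - 38/25)² = (-1838/25)² = 3378244/625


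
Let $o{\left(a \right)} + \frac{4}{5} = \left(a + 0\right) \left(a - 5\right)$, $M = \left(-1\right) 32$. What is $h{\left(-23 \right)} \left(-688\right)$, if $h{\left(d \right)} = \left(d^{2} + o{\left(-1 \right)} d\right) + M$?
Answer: $- \frac{1298256}{5} \approx -2.5965 \cdot 10^{5}$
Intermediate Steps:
$M = -32$
$o{\left(a \right)} = - \frac{4}{5} + a \left(-5 + a\right)$ ($o{\left(a \right)} = - \frac{4}{5} + \left(a + 0\right) \left(a - 5\right) = - \frac{4}{5} + a \left(-5 + a\right)$)
$h{\left(d \right)} = -32 + d^{2} + \frac{26 d}{5}$ ($h{\left(d \right)} = \left(d^{2} + \left(- \frac{4}{5} + \left(-1\right)^{2} - -5\right) d\right) - 32 = \left(d^{2} + \left(- \frac{4}{5} + 1 + 5\right) d\right) - 32 = \left(d^{2} + \frac{26 d}{5}\right) - 32 = -32 + d^{2} + \frac{26 d}{5}$)
$h{\left(-23 \right)} \left(-688\right) = \left(-32 + \left(-23\right)^{2} + \frac{26}{5} \left(-23\right)\right) \left(-688\right) = \left(-32 + 529 - \frac{598}{5}\right) \left(-688\right) = \frac{1887}{5} \left(-688\right) = - \frac{1298256}{5}$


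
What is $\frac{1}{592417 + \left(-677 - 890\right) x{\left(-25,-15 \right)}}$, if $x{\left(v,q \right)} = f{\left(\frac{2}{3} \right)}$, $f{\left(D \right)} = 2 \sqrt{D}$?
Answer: $\frac{1777251}{1052854061755} + \frac{3134 \sqrt{6}}{1052854061755} \approx 1.6953 \cdot 10^{-6}$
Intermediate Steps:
$x{\left(v,q \right)} = \frac{2 \sqrt{6}}{3}$ ($x{\left(v,q \right)} = 2 \sqrt{\frac{2}{3}} = 2 \frac{\sqrt{6}}{3} = \frac{2 \sqrt{6}}{3}$)
$\frac{1}{592417 + \left(-677 - 890\right) x{\left(-25,-15 \right)}} = \frac{1}{592417 + \left(-677 - 890\right) \frac{2 \sqrt{6}}{3}} = \frac{1}{592417 - 1567 \frac{2 \sqrt{6}}{3}} = \frac{1}{592417 - \frac{3134 \sqrt{6}}{3}}$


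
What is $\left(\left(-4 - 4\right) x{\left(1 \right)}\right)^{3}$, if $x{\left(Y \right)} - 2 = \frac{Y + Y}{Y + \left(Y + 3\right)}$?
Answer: $- \frac{884736}{125} \approx -7077.9$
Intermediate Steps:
$x{\left(Y \right)} = 2 + \frac{2 Y}{3 + 2 Y}$ ($x{\left(Y \right)} = 2 + \frac{Y + Y}{Y + \left(Y + 3\right)} = 2 + \frac{2 Y}{Y + \left(3 + Y\right)} = 2 + \frac{2 Y}{3 + 2 Y}$)
$\left(\left(-4 - 4\right) x{\left(1 \right)}\right)^{3} = \left(\left(-4 - 4\right) \frac{6 \left(1 + 1\right)}{3 + 2 \cdot 1}\right)^{3} = \left(- 8 \cdot 6 \frac{1}{3 + 2} \cdot 2\right)^{3} = \left(- 8 \cdot 6 \cdot \frac{1}{5} \cdot 2\right)^{3} = \left(\left(-8\right) \frac{12}{5}\right)^{3} = \left(- \frac{96}{5}\right)^{3} = - \frac{884736}{125}$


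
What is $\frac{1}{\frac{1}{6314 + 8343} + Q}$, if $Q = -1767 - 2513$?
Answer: $- \frac{14657}{62731959} \approx -0.00023364$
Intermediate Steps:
$Q = -4280$ ($Q = -1767 - 2513 = -4280$)
$\frac{1}{\frac{1}{6314 + 8343} + Q} = \frac{1}{\frac{1}{6314 + 8343} - 4280} = \frac{1}{\frac{1}{14657} - 4280} = \frac{1}{- \frac{62731959}{14657}} = - \frac{14657}{62731959}$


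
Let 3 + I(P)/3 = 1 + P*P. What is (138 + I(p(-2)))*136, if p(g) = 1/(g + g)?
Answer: 35955/2 ≈ 17978.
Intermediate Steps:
p(g) = 1/(2*g)
I(P) = -6 + 3*P**2 (I(P) = -9 + 3*(1 + P*P) = -9 + 3*(1 + P**2) = -9 + (3 + 3*P**2) = -6 + 3*P**2)
(138 + I(p(-2)))*136 = (138 + (-6 + 3*((1/2)/(-2))**2))*136 = (138 + (-6 + 3*((1/2)*(-1/2))**2))*136 = (138 + (-6 + 3*(-1/4)**2))*136 = (138 + (-6 + 3*(1/16)))*136 = (138 + (-6 + 3/16))*136 = (138 - 93/16)*136 = (2115/16)*136 = 35955/2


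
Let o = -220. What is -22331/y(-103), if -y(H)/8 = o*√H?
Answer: 22331*I*√103/181280 ≈ 1.2502*I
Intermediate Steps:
y(H) = 1760*√H (y(H) = -(-1760)*√H = 1760*√H)
-22331/y(-103) = -22331*(-I*√103/181280) = -(-22331)*I*√103/181280 = 22331*I*√103/181280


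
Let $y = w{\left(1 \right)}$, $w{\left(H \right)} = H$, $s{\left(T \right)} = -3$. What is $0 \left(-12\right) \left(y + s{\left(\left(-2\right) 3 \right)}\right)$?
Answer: $0$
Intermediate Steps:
$y = 1$
$0 \left(-12\right) \left(y + s{\left(\left(-2\right) 3 \right)}\right) = 0 \left(-12\right) \left(1 - 3\right) = 0 \left(-2\right) = 0$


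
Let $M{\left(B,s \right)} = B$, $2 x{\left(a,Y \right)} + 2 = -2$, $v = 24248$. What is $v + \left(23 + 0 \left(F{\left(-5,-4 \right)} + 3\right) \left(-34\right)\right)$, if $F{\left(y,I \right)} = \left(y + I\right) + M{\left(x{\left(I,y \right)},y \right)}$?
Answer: $24271$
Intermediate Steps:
$x{\left(a,Y \right)} = -2$ ($x{\left(a,Y \right)} = -1 + \frac{1}{2} \left(-2\right) = -1 - 1 = -2$)
$F{\left(y,I \right)} = -2 + I + y$ ($F{\left(y,I \right)} = \left(y + I\right) - 2 = \left(I + y\right) - 2 = -2 + I + y$)
$v + \left(23 + 0 \left(F{\left(-5,-4 \right)} + 3\right) \left(-34\right)\right) = 24248 + \left(23 + 0 \left(\left(-2 - 4 - 5\right) + 3\right) \left(-34\right)\right) = 24248 + \left(23 + 0 \left(-11 + 3\right) \left(-34\right)\right) = 24248 + \left(23 + 0 \left(-8\right) \left(-34\right)\right) = 24248 + \left(23 + 0 \left(-34\right)\right) = 24248 + \left(23 + 0\right) = 24248 + 23 = 24271$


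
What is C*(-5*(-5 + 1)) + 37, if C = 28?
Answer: 597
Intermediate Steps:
C*(-5*(-5 + 1)) + 37 = 28*(-5*(-5 + 1)) + 37 = 28*(-5*(-4)) + 37 = 28*20 + 37 = 560 + 37 = 597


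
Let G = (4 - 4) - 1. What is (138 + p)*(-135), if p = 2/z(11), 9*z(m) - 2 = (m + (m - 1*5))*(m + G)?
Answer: -1603395/86 ≈ -18644.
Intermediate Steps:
G = -1 (G = 0 - 1 = -1)
z(m) = 2/9 + (-1 + m)*(-5 + 2*m)/9 (z(m) = 2/9 + ((m + (m - 1*5))*(m - 1))/9 = 2/9 + ((m + (m - 5))*(-1 + m))/9 = 2/9 + ((m + (-5 + m))*(-1 + m))/9 = 2/9 + ((-5 + 2*m)*(-1 + m))/9 = 2/9 + ((-1 + m)*(-5 + 2*m))/9 = 2/9 + (-1 + m)*(-5 + 2*m)/9)
p = 9/86 (p = 2/(7/9 - 7/9*11 + (2/9)*11²) = 2/(7/9 - 77/9 + (2/9)*121) = 2/(7/9 - 77/9 + 242/9) = 2/(172/9) = 2*(9/172) = 9/86 ≈ 0.10465)
(138 + p)*(-135) = (138 + 9/86)*(-135) = (11877/86)*(-135) = -1603395/86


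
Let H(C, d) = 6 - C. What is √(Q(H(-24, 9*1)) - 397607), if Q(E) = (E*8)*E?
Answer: I*√390407 ≈ 624.83*I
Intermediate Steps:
Q(E) = 8*E² (Q(E) = (8*E)*E = 8*E²)
√(Q(H(-24, 9*1)) - 397607) = √(8*(6 - 1*(-24))² - 397607) = √(8*(6 + 24)² - 397607) = √(8*30² - 397607) = √(8*900 - 397607) = √(7200 - 397607) = √(-390407) = I*√390407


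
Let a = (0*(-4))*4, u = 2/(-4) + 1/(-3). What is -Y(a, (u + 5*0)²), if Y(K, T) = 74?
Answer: -74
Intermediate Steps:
u = -⅚ (u = 2*(-¼) + 1*(-⅓) = -½ - ⅓ = -⅚ ≈ -0.83333)
a = 0 (a = 0*4 = 0)
-Y(a, (u + 5*0)²) = -1*74 = -74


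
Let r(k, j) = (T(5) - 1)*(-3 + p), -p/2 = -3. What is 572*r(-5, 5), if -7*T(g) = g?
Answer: -20592/7 ≈ -2941.7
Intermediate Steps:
p = 6 (p = -2*(-3) = 6)
T(g) = -g/7
r(k, j) = -36/7 (r(k, j) = (-⅐*5 - 1)*(-3 + 6) = (-5/7 - 1)*3 = -12/7*3 = -36/7)
572*r(-5, 5) = 572*(-36/7) = -20592/7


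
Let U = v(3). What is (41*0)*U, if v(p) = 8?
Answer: 0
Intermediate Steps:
U = 8
(41*0)*U = (41*0)*8 = 0*8 = 0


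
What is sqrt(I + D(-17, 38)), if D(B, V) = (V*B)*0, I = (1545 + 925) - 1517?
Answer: sqrt(953) ≈ 30.871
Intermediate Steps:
I = 953 (I = 2470 - 1517 = 953)
D(B, V) = 0 (D(B, V) = (B*V)*0 = 0)
sqrt(I + D(-17, 38)) = sqrt(953 + 0) = sqrt(953)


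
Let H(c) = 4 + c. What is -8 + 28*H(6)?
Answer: 272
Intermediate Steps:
-8 + 28*H(6) = -8 + 28*(4 + 6) = -8 + 28*10 = -8 + 280 = 272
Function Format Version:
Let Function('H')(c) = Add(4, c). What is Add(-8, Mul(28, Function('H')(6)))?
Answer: 272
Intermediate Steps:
Add(-8, Mul(28, Function('H')(6))) = Add(-8, Mul(28, Add(4, 6))) = Add(-8, Mul(28, 10)) = Add(-8, 280) = 272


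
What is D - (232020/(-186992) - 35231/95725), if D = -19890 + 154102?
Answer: 85799928227859/639278900 ≈ 1.3421e+5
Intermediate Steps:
D = 134212
D - (232020/(-186992) - 35231/95725) = 134212 - (232020/(-186992) - 35231/95725) = 134212 - (232020*(-1/186992) - 35231*1/95725) = 134212 - (-58005/46748 - 5033/13675) = 134212 - 1*(-1028501059/639278900) = 134212 + 1028501059/639278900 = 85799928227859/639278900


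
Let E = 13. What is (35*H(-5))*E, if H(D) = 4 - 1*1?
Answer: 1365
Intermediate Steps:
H(D) = 3 (H(D) = 4 - 1 = 3)
(35*H(-5))*E = (35*3)*13 = 105*13 = 1365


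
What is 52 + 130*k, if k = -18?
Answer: -2288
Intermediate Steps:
52 + 130*k = 52 + 130*(-18) = 52 - 2340 = -2288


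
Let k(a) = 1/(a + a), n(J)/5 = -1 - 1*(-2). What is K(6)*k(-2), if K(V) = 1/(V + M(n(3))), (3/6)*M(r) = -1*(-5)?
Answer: -1/64 ≈ -0.015625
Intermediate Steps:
n(J) = 5 (n(J) = 5*(-1 - 1*(-2)) = 5*(-1 + 2) = 5*1 = 5)
k(a) = 1/(2*a)
M(r) = 10 (M(r) = 2*(-1*(-5)) = 2*5 = 10)
K(V) = 1/(10 + V) (K(V) = 1/(V + 10) = 1/(10 + V))
K(6)*k(-2) = ((1/2)/(-2))/(10 + 6) = ((1/2)*(-1/2))/16 = (1/16)*(-1/4) = -1/64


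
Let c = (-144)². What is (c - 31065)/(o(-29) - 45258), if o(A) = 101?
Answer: 10329/45157 ≈ 0.22874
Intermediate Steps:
c = 20736
(c - 31065)/(o(-29) - 45258) = (20736 - 31065)/(101 - 45258) = -10329/(-45157) = -10329*(-1/45157) = 10329/45157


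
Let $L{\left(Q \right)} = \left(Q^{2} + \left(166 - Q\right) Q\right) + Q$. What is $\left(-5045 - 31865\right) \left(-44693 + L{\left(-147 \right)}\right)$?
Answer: $2555722220$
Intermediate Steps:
$L{\left(Q \right)} = Q + Q^{2} + Q \left(166 - Q\right)$ ($L{\left(Q \right)} = \left(Q^{2} + Q \left(166 - Q\right)\right) + Q = Q + Q^{2} + Q \left(166 - Q\right)$)
$\left(-5045 - 31865\right) \left(-44693 + L{\left(-147 \right)}\right) = \left(-5045 - 31865\right) \left(-44693 + 167 \left(-147\right)\right) = - 36910 \left(-44693 - 24549\right) = \left(-36910\right) \left(-69242\right) = 2555722220$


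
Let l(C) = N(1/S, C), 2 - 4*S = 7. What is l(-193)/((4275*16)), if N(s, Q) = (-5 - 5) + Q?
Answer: -203/68400 ≈ -0.0029678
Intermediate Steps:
S = -5/4 (S = ½ - ¼*7 = ½ - 7/4 = -5/4 ≈ -1.2500)
N(s, Q) = -10 + Q
l(C) = -10 + C
l(-193)/((4275*16)) = (-10 - 193)/((4275*16)) = -203/68400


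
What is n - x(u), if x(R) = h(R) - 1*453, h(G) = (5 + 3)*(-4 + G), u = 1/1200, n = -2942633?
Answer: -441322201/150 ≈ -2.9421e+6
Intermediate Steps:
u = 1/1200 ≈ 0.00083333
h(G) = -32 + 8*G (h(G) = 8*(-4 + G) = -32 + 8*G)
x(R) = -485 + 8*R (x(R) = (-32 + 8*R) - 1*453 = (-32 + 8*R) - 453 = -485 + 8*R)
n - x(u) = -2942633 - (-485 + 8*(1/1200)) = -2942633 - (-485 + 1/150) = -2942633 - 1*(-72749/150) = -2942633 + 72749/150 = -441322201/150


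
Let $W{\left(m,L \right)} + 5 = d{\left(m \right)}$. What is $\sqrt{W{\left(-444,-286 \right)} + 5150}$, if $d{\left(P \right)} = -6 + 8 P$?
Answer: $23 \sqrt{3} \approx 39.837$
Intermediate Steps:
$W{\left(m,L \right)} = -11 + 8 m$ ($W{\left(m,L \right)} = -5 + \left(-6 + 8 m\right) = -11 + 8 m$)
$\sqrt{W{\left(-444,-286 \right)} + 5150} = \sqrt{\left(-11 + 8 \left(-444\right)\right) + 5150} = \sqrt{\left(-11 - 3552\right) + 5150} = \sqrt{-3563 + 5150} = \sqrt{1587} = 23 \sqrt{3}$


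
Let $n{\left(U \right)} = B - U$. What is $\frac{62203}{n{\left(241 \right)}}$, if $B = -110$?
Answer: $- \frac{62203}{351} \approx -177.22$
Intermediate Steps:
$n{\left(U \right)} = -110 - U$
$\frac{62203}{n{\left(241 \right)}} = \frac{62203}{-110 - 241} = \frac{62203}{-351} = 62203 \left(- \frac{1}{351}\right) = - \frac{62203}{351}$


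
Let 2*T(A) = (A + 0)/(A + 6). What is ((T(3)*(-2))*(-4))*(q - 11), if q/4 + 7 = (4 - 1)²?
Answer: -4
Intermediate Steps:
q = 8 (q = -28 + 4*(4 - 1)² = -28 + 4*3² = -28 + 4*9 = -28 + 36 = 8)
T(A) = A/(2*(6 + A)) (T(A) = ((A + 0)/(A + 6))/2 = (A/(6 + A))/2 = A/(2*(6 + A)))
((T(3)*(-2))*(-4))*(q - 11) = ((((½)*3/(6 + 3))*(-2))*(-4))*(8 - 11) = ((((½)*3/9)*(-2))*(-4))*(-3) = ((((½)*3*(⅑))*(-2))*(-4))*(-3) = (((⅙)*(-2))*(-4))*(-3) = -⅓*(-4)*(-3) = (4/3)*(-3) = -4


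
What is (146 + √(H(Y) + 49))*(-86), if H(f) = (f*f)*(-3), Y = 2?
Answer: -12556 - 86*√37 ≈ -13079.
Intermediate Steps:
H(f) = -3*f² (H(f) = f²*(-3) = -3*f²)
(146 + √(H(Y) + 49))*(-86) = (146 + √(-3*2² + 49))*(-86) = (146 + √(-3*4 + 49))*(-86) = (146 + √(-12 + 49))*(-86) = (146 + √37)*(-86) = -12556 - 86*√37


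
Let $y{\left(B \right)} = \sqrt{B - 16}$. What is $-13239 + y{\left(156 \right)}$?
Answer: $-13239 + 2 \sqrt{35} \approx -13227.0$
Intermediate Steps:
$y{\left(B \right)} = \sqrt{-16 + B}$
$-13239 + y{\left(156 \right)} = -13239 + \sqrt{-16 + 156} = -13239 + \sqrt{140} = -13239 + 2 \sqrt{35}$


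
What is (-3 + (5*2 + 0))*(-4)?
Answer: -28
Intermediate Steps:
(-3 + (5*2 + 0))*(-4) = (-3 + (10 + 0))*(-4) = (-3 + 10)*(-4) = 7*(-4) = -28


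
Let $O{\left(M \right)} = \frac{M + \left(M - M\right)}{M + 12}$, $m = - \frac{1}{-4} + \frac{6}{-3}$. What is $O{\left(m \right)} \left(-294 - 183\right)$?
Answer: $\frac{3339}{41} \approx 81.439$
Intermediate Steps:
$m = - \frac{7}{4}$ ($m = \left(-1\right) \left(- \frac{1}{4}\right) + 6 \left(- \frac{1}{3}\right) = \frac{1}{4} - 2 = - \frac{7}{4} \approx -1.75$)
$O{\left(M \right)} = \frac{M}{12 + M}$ ($O{\left(M \right)} = \frac{M + 0}{12 + M} = \frac{M}{12 + M}$)
$O{\left(m \right)} \left(-294 - 183\right) = - \frac{7}{4 \left(12 - \frac{7}{4}\right)} \left(-294 - 183\right) = - \frac{7}{4 \cdot \frac{41}{4}} \left(-477\right) = \left(- \frac{7}{4}\right) \frac{4}{41} \left(-477\right) = \left(- \frac{7}{41}\right) \left(-477\right) = \frac{3339}{41}$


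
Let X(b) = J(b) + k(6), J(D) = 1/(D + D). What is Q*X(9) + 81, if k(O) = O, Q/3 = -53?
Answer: -5291/6 ≈ -881.83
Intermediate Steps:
Q = -159 (Q = 3*(-53) = -159)
J(D) = 1/(2*D)
X(b) = 6 + 1/(2*b) (X(b) = 1/(2*b) + 6 = 6 + 1/(2*b))
Q*X(9) + 81 = -159*(6 + (½)/9) + 81 = -159*(6 + (½)*(⅑)) + 81 = -159*(6 + 1/18) + 81 = -159*109/18 + 81 = -5777/6 + 81 = -5291/6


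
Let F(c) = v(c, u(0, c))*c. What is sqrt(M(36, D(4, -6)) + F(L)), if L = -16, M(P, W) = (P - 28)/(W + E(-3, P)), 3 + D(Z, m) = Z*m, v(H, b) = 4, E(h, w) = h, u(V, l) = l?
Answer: 2*I*sqrt(3615)/15 ≈ 8.0166*I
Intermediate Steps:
D(Z, m) = -3 + Z*m
M(P, W) = (-28 + P)/(-3 + W) (M(P, W) = (P - 28)/(W - 3) = (-28 + P)/(-3 + W))
F(c) = 4*c
sqrt(M(36, D(4, -6)) + F(L)) = sqrt((-28 + 36)/(-3 + (-3 + 4*(-6))) + 4*(-16)) = sqrt(8/(-3 + (-3 - 24)) - 64) = sqrt(8/(-3 - 27) - 64) = sqrt(8/(-30) - 64) = sqrt(-1/30*8 - 64) = sqrt(-4/15 - 64) = sqrt(-964/15) = 2*I*sqrt(3615)/15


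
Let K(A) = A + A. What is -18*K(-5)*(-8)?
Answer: -1440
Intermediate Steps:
K(A) = 2*A
-18*K(-5)*(-8) = -36*(-5)*(-8) = -18*(-10)*(-8) = 180*(-8) = -1440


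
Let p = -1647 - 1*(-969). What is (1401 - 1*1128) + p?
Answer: -405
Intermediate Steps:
p = -678 (p = -1647 + 969 = -678)
(1401 - 1*1128) + p = (1401 - 1*1128) - 678 = (1401 - 1128) - 678 = 273 - 678 = -405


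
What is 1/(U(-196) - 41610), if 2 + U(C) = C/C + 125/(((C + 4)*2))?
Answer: -384/15978749 ≈ -2.4032e-5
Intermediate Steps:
U(C) = -1 + 125/(8 + 2*C) (U(C) = -2 + (C/C + 125/(((C + 4)*2))) = -2 + (1 + 125/(((4 + C)*2))) = -2 + (1 + 125/(8 + 2*C)) = -1 + 125/(8 + 2*C))
1/(U(-196) - 41610) = 1/((117/2 - 1*(-196))/(4 - 196) - 41610) = 1/((117/2 + 196)/(-192) - 41610) = 1/(-1/192*509/2 - 41610) = 1/(-509/384 - 41610) = 1/(-15978749/384) = -384/15978749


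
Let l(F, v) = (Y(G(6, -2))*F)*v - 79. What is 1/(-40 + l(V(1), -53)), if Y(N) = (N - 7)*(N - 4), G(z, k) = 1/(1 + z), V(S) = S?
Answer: -49/74519 ≈ -0.00065755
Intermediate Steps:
Y(N) = (-7 + N)*(-4 + N)
l(F, v) = -79 + 1296*F*v/49 (l(F, v) = ((28 + (1/(1 + 6))² - 11/(1 + 6))*F)*v - 79 = ((28 + (1/7)² - 11/7)*F)*v - 79 = ((28 + (⅐)² - 11*⅐)*F)*v - 79 = ((28 + 1/49 - 11/7)*F)*v - 79 = (1296*F/49)*v - 79 = 1296*F*v/49 - 79 = -79 + 1296*F*v/49)
1/(-40 + l(V(1), -53)) = 1/(-40 + (-79 + (1296/49)*1*(-53))) = 1/(-40 + (-79 - 68688/49)) = 1/(-40 - 72559/49) = 1/(-74519/49) = -49/74519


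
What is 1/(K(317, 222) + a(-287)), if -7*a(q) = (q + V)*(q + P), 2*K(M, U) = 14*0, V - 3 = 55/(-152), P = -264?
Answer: -56/1253467 ≈ -4.4676e-5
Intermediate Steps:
V = 401/152 (V = 3 + 55/(-152) = 3 + 55*(-1/152) = 3 - 55/152 = 401/152 ≈ 2.6382)
K(M, U) = 0 (K(M, U) = (14*0)/2 = (1/2)*0 = 0)
a(q) = -(-264 + q)*(401/152 + q)/7 (a(q) = -(q + 401/152)*(q - 264)/7 = -(401/152 + q)*(-264 + q)/7 = -(-264 + q)*(401/152 + q)/7)
1/(K(317, 222) + a(-287)) = 1/(0 + (13233/133 - 1/7*(-287)**2 + (39727/1064)*(-287))) = 1/(0 + (13233/133 - 1/7*82369 - 1628807/152)) = 1/(0 + (13233/133 - 11767 - 1628807/152)) = 1/(0 - 1253467/56) = 1/(-1253467/56) = -56/1253467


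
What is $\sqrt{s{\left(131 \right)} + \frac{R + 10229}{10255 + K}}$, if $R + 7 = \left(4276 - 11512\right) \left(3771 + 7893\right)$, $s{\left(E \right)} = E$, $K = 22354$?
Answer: $\frac{i \sqrt{2612590786127}}{32609} \approx 49.568 i$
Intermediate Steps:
$R = -84400711$ ($R = -7 + \left(4276 - 11512\right) \left(3771 + 7893\right) = -7 - 84400704 = -84400711$)
$\sqrt{s{\left(131 \right)} + \frac{R + 10229}{10255 + K}} = \sqrt{131 + \frac{-84400711 + 10229}{10255 + 22354}} = \sqrt{131 - \frac{84390482}{32609}} = \sqrt{- \frac{80118703}{32609}} = \frac{i \sqrt{2612590786127}}{32609}$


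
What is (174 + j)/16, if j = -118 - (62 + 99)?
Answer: -105/16 ≈ -6.5625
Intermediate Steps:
j = -279 (j = -118 - 1*161 = -118 - 161 = -279)
(174 + j)/16 = (174 - 279)/16 = (1/16)*(-105) = -105/16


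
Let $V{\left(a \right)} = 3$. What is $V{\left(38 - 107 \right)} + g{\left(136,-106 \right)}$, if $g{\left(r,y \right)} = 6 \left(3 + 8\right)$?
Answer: $69$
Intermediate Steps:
$g{\left(r,y \right)} = 66$ ($g{\left(r,y \right)} = 6 \cdot 11 = 66$)
$V{\left(38 - 107 \right)} + g{\left(136,-106 \right)} = 3 + 66 = 69$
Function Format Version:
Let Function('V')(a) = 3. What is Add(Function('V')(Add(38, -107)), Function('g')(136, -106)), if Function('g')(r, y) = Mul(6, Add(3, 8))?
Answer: 69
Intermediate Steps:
Function('g')(r, y) = 66 (Function('g')(r, y) = Mul(6, 11) = 66)
Add(Function('V')(Add(38, -107)), Function('g')(136, -106)) = Add(3, 66) = 69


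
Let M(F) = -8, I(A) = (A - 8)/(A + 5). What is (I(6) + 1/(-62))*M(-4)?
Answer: 540/341 ≈ 1.5836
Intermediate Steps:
I(A) = (-8 + A)/(5 + A)
(I(6) + 1/(-62))*M(-4) = ((-8 + 6)/(5 + 6) + 1/(-62))*(-8) = (-2/11 - 1/62)*(-8) = -135/682*(-8) = 540/341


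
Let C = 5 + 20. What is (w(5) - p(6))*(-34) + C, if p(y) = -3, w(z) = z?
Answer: -247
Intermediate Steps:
C = 25
(w(5) - p(6))*(-34) + C = (5 - 1*(-3))*(-34) + 25 = (5 + 3)*(-34) + 25 = 8*(-34) + 25 = -272 + 25 = -247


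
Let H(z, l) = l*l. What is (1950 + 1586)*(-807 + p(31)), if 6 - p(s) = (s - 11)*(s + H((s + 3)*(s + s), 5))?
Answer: -6792656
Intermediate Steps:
H(z, l) = l**2
p(s) = 6 - (-11 + s)*(25 + s) (p(s) = 6 - (s - 11)*(s + 5**2) = 6 - (-11 + s)*(s + 25) = 6 - (-11 + s)*(25 + s))
(1950 + 1586)*(-807 + p(31)) = (1950 + 1586)*(-807 + (281 - 1*31**2 - 14*31)) = 3536*(-807 + (281 - 1*961 - 434)) = 3536*(-807 + (281 - 961 - 434)) = 3536*(-807 - 1114) = 3536*(-1921) = -6792656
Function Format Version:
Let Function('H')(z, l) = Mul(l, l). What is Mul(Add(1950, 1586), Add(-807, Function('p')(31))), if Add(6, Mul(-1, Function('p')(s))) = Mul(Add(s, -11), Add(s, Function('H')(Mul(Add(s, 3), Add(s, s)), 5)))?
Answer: -6792656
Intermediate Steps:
Function('H')(z, l) = Pow(l, 2)
Function('p')(s) = Add(6, Mul(-1, Add(-11, s), Add(25, s))) (Function('p')(s) = Add(6, Mul(-1, Mul(Add(s, -11), Add(s, Pow(5, 2))))) = Add(6, Mul(-1, Mul(Add(-11, s), Add(s, 25)))) = Add(6, Mul(-1, Mul(Add(-11, s), Add(25, s)))) = Add(6, Mul(-1, Add(-11, s), Add(25, s))))
Mul(Add(1950, 1586), Add(-807, Function('p')(31))) = Mul(Add(1950, 1586), Add(-807, Add(281, Mul(-1, Pow(31, 2)), Mul(-14, 31)))) = Mul(3536, Add(-807, Add(281, Mul(-1, 961), -434))) = Mul(3536, Add(-807, Add(281, -961, -434))) = Mul(3536, Add(-807, -1114)) = Mul(3536, -1921) = -6792656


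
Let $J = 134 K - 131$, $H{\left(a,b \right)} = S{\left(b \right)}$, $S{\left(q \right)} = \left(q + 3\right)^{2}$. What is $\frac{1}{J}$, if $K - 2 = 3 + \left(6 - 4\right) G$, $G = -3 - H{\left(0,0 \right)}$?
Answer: $- \frac{1}{2677} \approx -0.00037355$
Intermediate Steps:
$S{\left(q \right)} = \left(3 + q\right)^{2}$
$H{\left(a,b \right)} = \left(3 + b\right)^{2}$
$G = -12$ ($G = -3 - \left(3 + 0\right)^{2} = -3 - 3^{2} = -3 - 9 = -12$)
$K = -19$ ($K = 2 + \left(3 + \left(6 - 4\right) \left(-12\right)\right) = 2 + \left(3 + 2 \left(-12\right)\right) = 2 + \left(3 - 24\right) = 2 - 21 = -19$)
$J = -2677$ ($J = 134 \left(-19\right) - 131 = -2546 - 131 = -2677$)
$\frac{1}{J} = \frac{1}{-2677} = - \frac{1}{2677}$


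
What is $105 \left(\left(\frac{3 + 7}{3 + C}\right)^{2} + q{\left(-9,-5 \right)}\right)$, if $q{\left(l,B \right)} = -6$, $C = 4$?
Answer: $- \frac{2910}{7} \approx -415.71$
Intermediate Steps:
$105 \left(\left(\frac{3 + 7}{3 + C}\right)^{2} + q{\left(-9,-5 \right)}\right) = 105 \left(\left(\frac{3 + 7}{3 + 4}\right)^{2} - 6\right) = 105 \left(\left(\frac{10}{7}\right)^{2} - 6\right) = 105 \left(\frac{100}{49} - 6\right) = 105 \left(- \frac{194}{49}\right) = - \frac{2910}{7}$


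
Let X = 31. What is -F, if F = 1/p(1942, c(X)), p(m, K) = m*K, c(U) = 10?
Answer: -1/19420 ≈ -5.1493e-5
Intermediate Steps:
p(m, K) = K*m
F = 1/19420 (F = 1/(10*1942) = 1/19420 ≈ 5.1493e-5)
-F = -1*1/19420 = -1/19420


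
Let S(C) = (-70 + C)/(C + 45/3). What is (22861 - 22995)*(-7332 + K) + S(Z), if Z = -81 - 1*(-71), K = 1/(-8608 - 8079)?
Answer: 16394510398/16687 ≈ 9.8247e+5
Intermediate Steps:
K = -1/16687 (K = 1/(-16687) = -1/16687 ≈ -5.9927e-5)
Z = -10 (Z = -81 + 71 = -10)
S(C) = (-70 + C)/(15 + C) (S(C) = (-70 + C)/(C + 45*(⅓)) = (-70 + C)/(C + 15) = (-70 + C)/(15 + C))
(22861 - 22995)*(-7332 + K) + S(Z) = (22861 - 22995)*(-7332 - 1/16687) + (-70 - 10)/(15 - 10) = -134*(-122349085/16687) - 80/5 = 16394777390/16687 + (⅕)*(-80) = 16394777390/16687 - 16 = 16394510398/16687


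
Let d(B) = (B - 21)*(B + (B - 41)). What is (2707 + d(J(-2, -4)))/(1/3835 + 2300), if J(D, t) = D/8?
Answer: 110106685/70564008 ≈ 1.5604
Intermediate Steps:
J(D, t) = D/8 (J(D, t) = D*(⅛) = D/8)
d(B) = (-41 + 2*B)*(-21 + B) (d(B) = (-21 + B)*(B + (-41 + B)) = (-21 + B)*(-41 + 2*B) = (-41 + 2*B)*(-21 + B))
(2707 + d(J(-2, -4)))/(1/3835 + 2300) = (2707 + (861 - 83*(-2)/8 + 2*((⅛)*(-2))²))/(1/3835 + 2300) = (2707 + (861 - 83*(-¼) + 2*(-¼)²))/(1/3835 + 2300) = (2707 + (861 + 83/4 + 2*(1/16)))/(8820501/3835) = (2707 + (861 + 83/4 + ⅛))*(3835/8820501) = (2707 + 7055/8)*(3835/8820501) = (28711/8)*(3835/8820501) = 110106685/70564008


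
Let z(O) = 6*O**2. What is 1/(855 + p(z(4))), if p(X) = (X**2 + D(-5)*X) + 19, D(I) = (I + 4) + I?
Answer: 1/9514 ≈ 0.00010511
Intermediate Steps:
D(I) = 4 + 2*I (D(I) = (4 + I) + I = 4 + 2*I)
p(X) = 19 + X**2 - 6*X (p(X) = (X**2 + (4 + 2*(-5))*X) + 19 = (X**2 + (4 - 10)*X) + 19 = (X**2 - 6*X) + 19 = 19 + X**2 - 6*X)
1/(855 + p(z(4))) = 1/(855 + (19 + (6*4**2)**2 - 36*4**2)) = 1/(855 + (19 + (6*16)**2 - 36*16)) = 1/(855 + (19 + 96**2 - 6*96)) = 1/(855 + (19 + 9216 - 576)) = 1/(855 + 8659) = 1/9514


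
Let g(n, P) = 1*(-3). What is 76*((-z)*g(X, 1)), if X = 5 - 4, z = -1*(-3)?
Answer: 684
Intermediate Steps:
z = 3
X = 1
g(n, P) = -3
76*((-z)*g(X, 1)) = 76*(-1*3*(-3)) = 76*(-3*(-3)) = 76*9 = 684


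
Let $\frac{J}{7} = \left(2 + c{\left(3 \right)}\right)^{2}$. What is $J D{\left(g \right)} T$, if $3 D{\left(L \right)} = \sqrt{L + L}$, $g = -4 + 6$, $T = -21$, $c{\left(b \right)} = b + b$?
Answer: $-6272$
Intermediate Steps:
$c{\left(b \right)} = 2 b$
$J = 448$ ($J = 7 \left(2 + 2 \cdot 3\right)^{2} = 7 \left(2 + 6\right)^{2} = 7 \cdot 8^{2} = 7 \cdot 64 = 448$)
$g = 2$
$D{\left(L \right)} = \frac{\sqrt{2} \sqrt{L}}{3}$ ($D{\left(L \right)} = \frac{\sqrt{L + L}}{3} = \frac{\sqrt{2 L}}{3} = \frac{\sqrt{2} \sqrt{L}}{3}$)
$J D{\left(g \right)} T = 448 \frac{\sqrt{2} \sqrt{2}}{3} \left(-21\right) = 448 \cdot \frac{2}{3} \left(-21\right) = \frac{896}{3} \left(-21\right) = -6272$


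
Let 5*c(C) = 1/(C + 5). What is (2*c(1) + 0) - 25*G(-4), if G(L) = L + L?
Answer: 3001/15 ≈ 200.07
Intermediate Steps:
G(L) = 2*L
c(C) = 1/(5*(5 + C)) (c(C) = 1/(5*(C + 5)) = 1/(5*(5 + C)))
(2*c(1) + 0) - 25*G(-4) = (2*(1/(5*(5 + 1))) + 0) - 50*(-4) = (2*((⅕)/6) + 0) - 25*(-8) = (2*((⅕)*(⅙)) + 0) + 200 = (2*(1/30) + 0) + 200 = (1/15 + 0) + 200 = 1/15 + 200 = 3001/15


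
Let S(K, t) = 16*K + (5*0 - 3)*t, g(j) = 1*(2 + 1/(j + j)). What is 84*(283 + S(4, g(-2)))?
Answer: 28707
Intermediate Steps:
g(j) = 2 + 1/(2*j) (g(j) = 1*(2 + 1/(2*j)) = 2 + 1/(2*j))
S(K, t) = -3*t + 16*K (S(K, t) = 16*K + (0 - 3)*t = 16*K - 3*t = -3*t + 16*K)
84*(283 + S(4, g(-2))) = 84*(283 + (-3*(2 + (1/2)/(-2)) + 16*4)) = 84*(283 + (-3*(2 + (1/2)*(-1/2)) + 64)) = 84*(283 + (-3*(2 - 1/4) + 64)) = 84*(283 + (-3*7/4 + 64)) = 84*(283 + (-21/4 + 64)) = 84*(283 + 235/4) = 84*(1367/4) = 28707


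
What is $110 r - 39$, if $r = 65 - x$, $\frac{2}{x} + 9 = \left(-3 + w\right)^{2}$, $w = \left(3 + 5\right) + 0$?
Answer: $\frac{28389}{4} \approx 7097.3$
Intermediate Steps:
$w = 8$ ($w = 8 + 0 = 8$)
$x = \frac{1}{8}$ ($x = \frac{2}{-9 + \left(-3 + 8\right)^{2}} = \frac{2}{-9 + 5^{2}} = \frac{2}{-9 + 25} = \frac{2}{16} = 2 \cdot \frac{1}{16} = \frac{1}{8} \approx 0.125$)
$r = \frac{519}{8}$ ($r = 65 - \frac{1}{8} = \frac{519}{8} \approx 64.875$)
$110 r - 39 = 110 \cdot \frac{519}{8} - 39 = \frac{28545}{4} - 39 = \frac{28389}{4}$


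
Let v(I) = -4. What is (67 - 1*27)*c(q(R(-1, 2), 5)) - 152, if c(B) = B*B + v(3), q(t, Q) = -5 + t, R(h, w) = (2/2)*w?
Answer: 48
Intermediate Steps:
R(h, w) = w (R(h, w) = (2*(½))*w = 1*w = w)
c(B) = -4 + B² (c(B) = B*B - 4 = B² - 4 = -4 + B²)
(67 - 1*27)*c(q(R(-1, 2), 5)) - 152 = (67 - 1*27)*(-4 + (-5 + 2)²) - 152 = (67 - 27)*(-4 + (-3)²) - 152 = 40*(-4 + 9) - 152 = 40*5 - 152 = 200 - 152 = 48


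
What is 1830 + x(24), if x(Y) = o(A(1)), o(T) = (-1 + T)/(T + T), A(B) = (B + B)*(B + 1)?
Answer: 14643/8 ≈ 1830.4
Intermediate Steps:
A(B) = 2*B*(1 + B) (A(B) = (2*B)*(1 + B) = 2*B*(1 + B))
o(T) = (-1 + T)/(2*T) (o(T) = (-1 + T)/((2*T)) = (-1 + T)*(1/(2*T)) = (-1 + T)/(2*T))
x(Y) = 3/8 (x(Y) = (-1 + 2*1*(1 + 1))/(2*((2*1*(1 + 1)))) = (-1 + 2*1*2)/(2*((2*1*2))) = (1/2)*(-1 + 4)/4 = (1/2)*(1/4)*3 = 3/8)
1830 + x(24) = 1830 + 3/8 = 14643/8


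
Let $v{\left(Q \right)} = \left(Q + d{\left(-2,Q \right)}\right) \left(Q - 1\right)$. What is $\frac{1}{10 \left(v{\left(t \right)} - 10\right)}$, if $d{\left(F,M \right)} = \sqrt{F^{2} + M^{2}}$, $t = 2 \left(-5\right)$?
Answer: $- \frac{5}{1292} - \frac{11 \sqrt{26}}{12920} \approx -0.0082112$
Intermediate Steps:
$t = -10$
$v{\left(Q \right)} = \left(-1 + Q\right) \left(Q + \sqrt{4 + Q^{2}}\right)$ ($v{\left(Q \right)} = \left(Q + \sqrt{\left(-2\right)^{2} + Q^{2}}\right) \left(Q - 1\right) = \left(Q + \sqrt{4 + Q^{2}}\right) \left(-1 + Q\right) = \left(-1 + Q\right) \left(Q + \sqrt{4 + Q^{2}}\right)$)
$\frac{1}{10 \left(v{\left(t \right)} - 10\right)} = \frac{1}{10 \left(\left(\left(-10\right)^{2} - -10 - \sqrt{4 + \left(-10\right)^{2}} - 10 \sqrt{4 + \left(-10\right)^{2}}\right) - 10\right)} = \frac{1}{10 \left(\left(100 + 10 - \sqrt{4 + 100} - 10 \sqrt{4 + 100}\right) - 10\right)} = \frac{1}{10 \left(\left(100 + 10 - \sqrt{104} - 10 \sqrt{104}\right) - 10\right)} = \frac{1}{10 \left(\left(100 + 10 - 2 \sqrt{26} - 10 \cdot 2 \sqrt{26}\right) - 10\right)} = \frac{1}{10 \left(\left(100 + 10 - 2 \sqrt{26} - 20 \sqrt{26}\right) - 10\right)} = \frac{1}{10 \left(\left(110 - 22 \sqrt{26}\right) - 10\right)} = \frac{1}{10 \left(100 - 22 \sqrt{26}\right)} = \frac{1}{1000 - 220 \sqrt{26}}$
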